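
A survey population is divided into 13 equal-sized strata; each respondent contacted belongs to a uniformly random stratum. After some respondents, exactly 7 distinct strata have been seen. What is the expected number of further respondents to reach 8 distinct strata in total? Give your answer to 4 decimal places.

2.1667

From k distinct to k+1 distinct takes on average 13/(13-k) respondents.
Only the k = 7 term is needed: E = 13/6 = 2.16667.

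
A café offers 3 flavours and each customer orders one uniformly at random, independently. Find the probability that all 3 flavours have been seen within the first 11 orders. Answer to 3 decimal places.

Let A_i be the event that flavour i is missing after 11 orders. By inclusion–exclusion on the A_i,
P(all seen) = Σ_{j=0}^{3} (-1)^j C(3,j)((3-j)/3)^11
= 1.0000 - 0.0347 + 0.0000 - 0.0000
= 0.9653.

0.965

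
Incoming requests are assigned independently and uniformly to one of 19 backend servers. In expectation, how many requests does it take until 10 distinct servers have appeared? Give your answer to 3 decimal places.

13.657

Going from k to k+1 distinct takes a geometric number of requests with mean 19/(19-k).
Sum over k = 0,...,9: E = 19/19 + 19/18 + 19/17 + ... + 19/11 + 19/10 = 13.6567.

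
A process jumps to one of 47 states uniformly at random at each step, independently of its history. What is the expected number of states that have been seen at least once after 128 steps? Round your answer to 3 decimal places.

For each state, P(seen in 128 steps) = 1 - (46/47)^128 = 0.9363.
By linearity of expectation, E[distinct seen] = 47·(1 - (46/47)^128) = 44.0038.

44.004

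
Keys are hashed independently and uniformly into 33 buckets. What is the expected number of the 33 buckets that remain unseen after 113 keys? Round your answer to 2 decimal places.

For each bucket, P(unseen after 113) = (32/33)^113 = 0.031.
By linearity of expectation, E[unseen] = 33·(32/33)^113 = 1.019.

1.02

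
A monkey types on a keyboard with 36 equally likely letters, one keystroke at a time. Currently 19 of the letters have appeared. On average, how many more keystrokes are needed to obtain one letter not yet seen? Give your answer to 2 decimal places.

Each keystroke yields a new letter with probability (36-19)/36 = 17/36, so the wait is geometric with mean 36/17.
E = 36/17 = 2.118.

2.12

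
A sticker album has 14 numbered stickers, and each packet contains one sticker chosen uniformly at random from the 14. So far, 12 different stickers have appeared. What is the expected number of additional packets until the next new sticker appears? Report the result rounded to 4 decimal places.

Each packet yields a new sticker with probability (14-12)/14 = 2/14, so the wait is geometric with mean 14/2.
E = 14/2 = 7.00000.

7.0000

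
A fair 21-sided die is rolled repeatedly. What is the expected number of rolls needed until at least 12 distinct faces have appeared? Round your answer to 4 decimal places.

With k distinct faces already seen, the next new one arrives after an expected 21/(21-k) rolls.
Sum over k = 0,...,11: E = 21/21 + 21/20 + 21/19 + ... + 21/11 + 21/10 = 17.14420.

17.1442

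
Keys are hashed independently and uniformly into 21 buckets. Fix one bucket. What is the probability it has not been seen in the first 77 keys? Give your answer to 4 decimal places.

0.0234

On each key the fixed bucket fails to appear with probability 20/21.
P(still missing after 77) = (20/21)^77 = 0.02336.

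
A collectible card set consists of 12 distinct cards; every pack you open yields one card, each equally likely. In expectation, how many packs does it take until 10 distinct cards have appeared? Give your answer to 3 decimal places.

With k distinct cards already seen, the next new one arrives after an expected 12/(12-k) packs.
Sum over k = 0,...,9: E = 12/12 + 12/11 + 12/10 + ... + 12/4 + 12/3 = 19.2385.

19.239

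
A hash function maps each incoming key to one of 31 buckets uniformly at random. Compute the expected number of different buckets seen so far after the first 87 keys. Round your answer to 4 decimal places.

For each bucket, P(seen in 87 keys) = 1 - (30/31)^87 = 0.94231.
By linearity of expectation, E[distinct seen] = 31·(1 - (30/31)^87) = 29.21169.

29.2117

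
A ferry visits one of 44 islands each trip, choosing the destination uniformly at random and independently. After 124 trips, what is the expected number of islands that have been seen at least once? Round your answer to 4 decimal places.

For each island, P(seen in 124 trips) = 1 - (43/44)^124 = 0.94220.
By linearity of expectation, E[distinct seen] = 44·(1 - (43/44)^124) = 41.45663.

41.4566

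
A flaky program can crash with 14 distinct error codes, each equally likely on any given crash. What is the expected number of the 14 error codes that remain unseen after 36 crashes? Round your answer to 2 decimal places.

For each error code, P(unseen after 36) = (13/14)^36 = 0.069.
By linearity of expectation, E[unseen] = 14·(13/14)^36 = 0.972.

0.97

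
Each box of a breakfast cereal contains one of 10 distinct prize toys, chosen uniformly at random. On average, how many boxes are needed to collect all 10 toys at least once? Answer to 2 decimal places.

29.29

After k distinct toys have appeared, the next box gives a new one with probability (10-k)/10, so the expected wait for the (k+1)-th is 10/(10-k).
E[T] = 10/10 + 10/9 + 10/8 + ... + 10/2 + 10/1 = 10·H_{10}.
H_{10} = 2.929, so E[T] = 29.290.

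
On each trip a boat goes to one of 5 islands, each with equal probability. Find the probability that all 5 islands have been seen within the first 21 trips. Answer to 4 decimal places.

0.9541

By inclusion–exclusion over which islands are missing,
P(all seen) = Σ_{j=0}^{5} (-1)^j C(5,j)((5-j)/5)^21
= 1.00000 - 0.04612 + 0.00022 - 0.00000 + 0.00000 - 0.00000
= 0.95410.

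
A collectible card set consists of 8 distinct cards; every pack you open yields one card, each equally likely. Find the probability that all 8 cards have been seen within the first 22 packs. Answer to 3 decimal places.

0.624

Let A_i be the event that card i is missing after 22 packs. By inclusion–exclusion on the A_i,
P(all seen) = Σ_{j=0}^{8} (-1)^j C(8,j)((8-j)/8)^22
= 1.0000 - 0.4239 + 0.0499 - 0.0018 + 0.0000 - 0.0000 + 0.0000 - 0.0000 + 0.0000
= 0.6243.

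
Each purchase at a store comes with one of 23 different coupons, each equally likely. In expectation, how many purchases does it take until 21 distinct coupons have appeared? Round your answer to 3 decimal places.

51.389

Going from k to k+1 distinct takes a geometric number of purchases with mean 23/(23-k).
Sum over k = 0,...,20: E = 23/23 + 23/22 + 23/21 + ... + 23/4 + 23/3 = 51.3887.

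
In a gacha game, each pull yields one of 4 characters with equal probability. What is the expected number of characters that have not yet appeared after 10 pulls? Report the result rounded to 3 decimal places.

0.225

For each character, P(unseen after 10) = (3/4)^10 = 0.0563.
By linearity of expectation, E[unseen] = 4·(3/4)^10 = 0.2253.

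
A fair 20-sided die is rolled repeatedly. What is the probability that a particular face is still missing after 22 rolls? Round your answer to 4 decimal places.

Each roll misses the fixed face with probability (20-1)/20 = 19/20, independently.
P(still missing after 22) = (19/20)^22 = 0.32353.

0.3235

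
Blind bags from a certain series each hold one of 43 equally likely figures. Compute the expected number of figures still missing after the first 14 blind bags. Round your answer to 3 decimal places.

30.931

For each figure, P(unseen after 14) = (42/43)^14 = 0.7193.
By linearity of expectation, E[unseen] = 43·(42/43)^14 = 30.9314.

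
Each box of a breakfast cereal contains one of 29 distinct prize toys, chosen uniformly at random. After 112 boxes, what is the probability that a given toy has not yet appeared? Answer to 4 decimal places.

On each box the fixed toy fails to appear with probability 28/29.
P(still missing after 112) = (28/29)^112 = 0.01964.

0.0196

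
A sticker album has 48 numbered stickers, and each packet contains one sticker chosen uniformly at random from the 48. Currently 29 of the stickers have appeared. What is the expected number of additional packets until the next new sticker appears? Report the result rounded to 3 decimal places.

2.526

The number of packets until the next new sticker is geometric with success probability 19/48, so its mean is 48/19.
E = 48/19 = 2.5263.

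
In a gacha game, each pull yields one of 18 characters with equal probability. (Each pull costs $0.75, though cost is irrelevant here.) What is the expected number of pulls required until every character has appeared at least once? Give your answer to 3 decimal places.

62.912

The wait to go from k to k+1 distinct characters is geometric with mean 18/(18-k).
E[T] = 18/18 + 18/17 + 18/16 + ... + 18/2 + 18/1 = 18·H_{18}.
H_{18} = 3.4951, so E[T] = 62.9119.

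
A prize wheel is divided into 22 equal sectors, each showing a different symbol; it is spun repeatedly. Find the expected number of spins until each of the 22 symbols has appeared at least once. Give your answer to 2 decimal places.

The wait to go from k to k+1 distinct symbols is geometric with mean 22/(22-k).
E[T] = 22/22 + 22/21 + 22/20 + ... + 22/2 + 22/1 = 22·H_{22}.
H_{22} = 3.691, so E[T] = 81.198.

81.20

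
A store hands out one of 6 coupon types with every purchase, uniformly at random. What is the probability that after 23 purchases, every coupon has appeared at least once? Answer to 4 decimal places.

0.9108

By inclusion–exclusion over which coupons are missing,
P(all seen) = Σ_{j=0}^{6} (-1)^j C(6,j)((6-j)/6)^23
= 1.00000 - 0.09057 + 0.00134 - 0.00000 + 0.00000 - 0.00000 + 0.00000
= 0.91076.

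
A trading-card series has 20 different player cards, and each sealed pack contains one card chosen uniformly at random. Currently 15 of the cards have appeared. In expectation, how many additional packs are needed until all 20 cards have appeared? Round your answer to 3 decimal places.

The wait to go from k to k+1 distinct cards is geometric with mean 20/(20-k).
Sum over k = 15,...,19: E = 20/5 + 20/4 + 20/3 + 20/2 + 20/1 = 45.6667.

45.667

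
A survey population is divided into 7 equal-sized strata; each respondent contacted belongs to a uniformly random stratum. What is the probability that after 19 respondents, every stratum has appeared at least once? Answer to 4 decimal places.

By inclusion–exclusion over which strata are missing,
P(all seen) = Σ_{j=0}^{7} (-1)^j C(7,j)((7-j)/7)^19
= 1.00000 - 0.37420 + 0.03514 - 0.00084 + 0.00000 - 0.00000 + 0.00000 - 0.00000
= 0.66009.

0.6601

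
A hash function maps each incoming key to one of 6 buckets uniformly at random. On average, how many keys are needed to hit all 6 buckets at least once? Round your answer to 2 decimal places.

14.70

After k distinct buckets have appeared, the next key gives a new one with probability (6-k)/6, so the expected wait for the (k+1)-th is 6/(6-k).
E[T] = 6/6 + 6/5 + 6/4 + 6/3 + 6/2 + 6/1 = 6·H_{6}.
H_{6} = 2.450, so E[T] = 14.700.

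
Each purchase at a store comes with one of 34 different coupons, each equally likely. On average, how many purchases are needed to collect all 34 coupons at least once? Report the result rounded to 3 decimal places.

140.019

The wait to go from k to k+1 distinct coupons is geometric with mean 34/(34-k).
E[T] = 34/34 + 34/33 + 34/32 + ... + 34/2 + 34/1 = 34·H_{34}.
H_{34} = 4.1182, so E[T] = 140.0191.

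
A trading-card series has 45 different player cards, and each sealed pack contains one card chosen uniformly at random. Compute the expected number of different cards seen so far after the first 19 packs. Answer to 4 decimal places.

For each card, P(seen in 19 packs) = 1 - (44/45)^19 = 0.34753.
By linearity of expectation, E[distinct seen] = 45·(1 - (44/45)^19) = 15.63868.

15.6387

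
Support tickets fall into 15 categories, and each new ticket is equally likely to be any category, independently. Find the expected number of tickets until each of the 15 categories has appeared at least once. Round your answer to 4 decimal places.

49.7734

The wait to go from k to k+1 distinct categories is geometric with mean 15/(15-k).
E[T] = 15/15 + 15/14 + 15/13 + ... + 15/2 + 15/1 = 15·H_{15}.
H_{15} = 3.31823, so E[T] = 49.77343.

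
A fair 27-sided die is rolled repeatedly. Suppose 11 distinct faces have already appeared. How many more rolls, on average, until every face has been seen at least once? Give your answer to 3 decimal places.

The wait to go from k to k+1 distinct faces is geometric with mean 27/(27-k).
Sum over k = 11,...,26: E = 27/16 + 27/15 + 27/14 + ... + 27/2 + 27/1 = 91.2797.

91.280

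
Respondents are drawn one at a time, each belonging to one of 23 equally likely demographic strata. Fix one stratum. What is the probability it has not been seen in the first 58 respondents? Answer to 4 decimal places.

On each respondent the fixed stratum fails to appear with probability 22/23.
P(still missing after 58) = (22/23)^58 = 0.07591.

0.0759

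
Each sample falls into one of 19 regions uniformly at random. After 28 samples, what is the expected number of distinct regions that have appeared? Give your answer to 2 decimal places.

14.82

For each region, P(seen in 28 samples) = 1 - (18/19)^28 = 0.780.
By linearity of expectation, E[distinct seen] = 19·(1 - (18/19)^28) = 14.819.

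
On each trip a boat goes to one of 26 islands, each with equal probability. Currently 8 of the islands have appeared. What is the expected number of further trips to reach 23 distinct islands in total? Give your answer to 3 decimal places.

From k distinct to k+1 distinct takes on average 26/(26-k) trips.
Sum over k = 8,...,22: E = 26/18 + 26/17 + 26/16 + ... + 26/5 + 26/4 = 43.2061.

43.206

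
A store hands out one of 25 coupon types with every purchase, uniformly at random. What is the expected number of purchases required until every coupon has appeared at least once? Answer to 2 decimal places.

The wait to go from k to k+1 distinct coupons is geometric with mean 25/(25-k).
E[T] = 25/25 + 25/24 + 25/23 + ... + 25/2 + 25/1 = 25·H_{25}.
H_{25} = 3.816, so E[T] = 95.399.

95.40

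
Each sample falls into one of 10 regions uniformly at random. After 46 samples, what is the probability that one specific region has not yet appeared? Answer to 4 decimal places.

0.0079

On each sample the fixed region fails to appear with probability 9/10.
P(still missing after 46) = (9/10)^46 = 0.00786.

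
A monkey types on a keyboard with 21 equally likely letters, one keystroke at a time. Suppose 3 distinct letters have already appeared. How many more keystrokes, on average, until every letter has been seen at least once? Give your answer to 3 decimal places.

The wait to go from k to k+1 distinct letters is geometric with mean 21/(21-k).
Sum over k = 3,...,20: E = 21/18 + 21/17 + 21/16 + ... + 21/2 + 21/1 = 73.3973.

73.397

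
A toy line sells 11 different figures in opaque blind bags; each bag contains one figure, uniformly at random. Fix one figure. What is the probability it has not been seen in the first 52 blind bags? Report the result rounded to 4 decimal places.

On each blind bag the fixed figure fails to appear with probability 10/11.
P(still missing after 52) = (10/11)^52 = 0.00704.

0.0070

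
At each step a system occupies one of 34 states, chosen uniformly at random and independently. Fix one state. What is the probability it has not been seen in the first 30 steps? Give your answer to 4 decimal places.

On each step the fixed state fails to appear with probability 33/34.
P(still missing after 30) = (33/34)^30 = 0.40837.

0.4084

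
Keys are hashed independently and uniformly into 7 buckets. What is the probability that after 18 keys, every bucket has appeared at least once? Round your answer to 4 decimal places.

0.6112

By inclusion–exclusion over which buckets are missing,
P(all seen) = Σ_{j=0}^{7} (-1)^j C(7,j)((7-j)/7)^18
= 1.00000 - 0.43657 + 0.04919 - 0.00148 + 0.00001 - 0.00000 + 0.00000 - 0.00000
= 0.61115.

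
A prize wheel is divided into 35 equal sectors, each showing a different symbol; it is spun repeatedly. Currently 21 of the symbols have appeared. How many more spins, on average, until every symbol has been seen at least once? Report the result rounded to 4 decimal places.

With k distinct symbols already seen, the next new one takes an expected 35/(35-k) spins.
Sum over k = 21,...,34: E = 35/14 + 35/13 + 35/12 + ... + 35/2 + 35/1 = 113.80468.

113.8047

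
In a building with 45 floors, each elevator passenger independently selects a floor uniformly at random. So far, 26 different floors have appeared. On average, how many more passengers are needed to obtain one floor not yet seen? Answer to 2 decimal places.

The number of passengers until the next new floor is geometric with success probability 19/45, so its mean is 45/19.
E = 45/19 = 2.368.

2.37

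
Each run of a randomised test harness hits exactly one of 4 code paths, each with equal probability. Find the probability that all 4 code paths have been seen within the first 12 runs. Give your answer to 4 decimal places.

0.8748

Let A_i be the event that code path i is missing after 12 runs. By inclusion–exclusion on the A_i,
P(all seen) = Σ_{j=0}^{4} (-1)^j C(4,j)((4-j)/4)^12
= 1.00000 - 0.12671 + 0.00146 - 0.00000 + 0.00000
= 0.87476.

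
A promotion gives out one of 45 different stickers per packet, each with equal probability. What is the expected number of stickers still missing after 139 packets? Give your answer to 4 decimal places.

1.9797

For each sticker, P(unseen after 139) = (44/45)^139 = 0.04399.
By linearity of expectation, E[unseen] = 45·(44/45)^139 = 1.97968.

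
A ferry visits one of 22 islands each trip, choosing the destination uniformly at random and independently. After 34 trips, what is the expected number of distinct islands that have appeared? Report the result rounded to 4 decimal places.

For each island, P(seen in 34 trips) = 1 - (21/22)^34 = 0.79437.
By linearity of expectation, E[distinct seen] = 22·(1 - (21/22)^34) = 17.47616.

17.4762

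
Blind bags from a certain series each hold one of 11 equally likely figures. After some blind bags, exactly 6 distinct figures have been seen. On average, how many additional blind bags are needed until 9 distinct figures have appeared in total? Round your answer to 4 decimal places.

From k distinct to k+1 distinct takes on average 11/(11-k) blind bags.
Sum over k = 6,...,8: E = 11/5 + 11/4 + 11/3 = 8.61667.

8.6167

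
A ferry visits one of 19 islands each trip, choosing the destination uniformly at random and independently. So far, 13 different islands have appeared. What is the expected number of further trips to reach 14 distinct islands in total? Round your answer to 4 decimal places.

The wait to go from k to k+1 distinct islands is geometric with mean 19/(19-k).
Only the k = 13 term is needed: E = 19/6 = 3.16667.

3.1667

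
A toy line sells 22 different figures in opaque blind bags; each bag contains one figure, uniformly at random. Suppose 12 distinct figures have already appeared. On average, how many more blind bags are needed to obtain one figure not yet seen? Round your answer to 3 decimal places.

2.200

The number of blind bags until the next new figure is geometric with success probability 10/22, so its mean is 22/10.
E = 22/10 = 2.2000.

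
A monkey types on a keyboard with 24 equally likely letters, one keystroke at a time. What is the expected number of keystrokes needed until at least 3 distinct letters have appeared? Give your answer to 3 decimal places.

3.134

With k distinct letters already seen, the next new one arrives after an expected 24/(24-k) keystrokes.
Sum over k = 0,...,2: E = 24/24 + 24/23 + 24/22 = 3.1344.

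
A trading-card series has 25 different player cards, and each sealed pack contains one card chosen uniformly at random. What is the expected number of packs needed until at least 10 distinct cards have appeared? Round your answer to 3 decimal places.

With k distinct cards already seen, the next new one arrives after an expected 25/(25-k) packs.
Sum over k = 0,...,9: E = 25/25 + 25/24 + 25/23 + ... + 25/17 + 25/16 = 12.4432.

12.443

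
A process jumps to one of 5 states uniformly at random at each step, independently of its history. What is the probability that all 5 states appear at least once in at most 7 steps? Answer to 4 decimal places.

Let A_i be the event that state i is missing after 7 steps. By inclusion–exclusion on the A_i,
P(all seen) = Σ_{j=0}^{5} (-1)^j C(5,j)((5-j)/5)^7
= 1.00000 - 1.04858 + 0.27994 - 0.01638 + 0.00006 - 0.00000
= 0.21504.

0.2150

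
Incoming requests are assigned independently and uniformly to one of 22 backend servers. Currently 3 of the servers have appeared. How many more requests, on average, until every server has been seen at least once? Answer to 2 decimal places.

With k distinct servers already seen, the next new one takes an expected 22/(22-k) requests.
Sum over k = 3,...,21: E = 22/19 + 22/18 + 22/17 + ... + 22/2 + 22/1 = 78.050.

78.05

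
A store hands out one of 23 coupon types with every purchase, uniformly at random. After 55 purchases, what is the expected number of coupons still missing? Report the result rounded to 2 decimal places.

For each coupon, P(unseen after 55) = (22/23)^55 = 0.087.
By linearity of expectation, E[unseen] = 23·(22/23)^55 = 1.995.

2.00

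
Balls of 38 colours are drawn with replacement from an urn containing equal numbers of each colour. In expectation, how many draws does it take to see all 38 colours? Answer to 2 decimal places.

160.66

Split into phases: going from k distinct to k+1 distinct takes on average 38/(38-k) draws.
E[T] = 38/38 + 38/37 + 38/36 + ... + 38/2 + 38/1 = 38·H_{38}.
H_{38} = 4.228, so E[T] = 160.660.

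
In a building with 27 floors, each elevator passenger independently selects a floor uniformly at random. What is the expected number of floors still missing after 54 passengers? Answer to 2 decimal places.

For each floor, P(unseen after 54) = (26/27)^54 = 0.130.
By linearity of expectation, E[unseen] = 27·(26/27)^54 = 3.518.

3.52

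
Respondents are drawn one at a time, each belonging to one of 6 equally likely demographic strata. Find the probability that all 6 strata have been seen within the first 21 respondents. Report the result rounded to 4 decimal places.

By inclusion–exclusion over which strata are missing,
P(all seen) = Σ_{j=0}^{6} (-1)^j C(6,j)((6-j)/6)^21
= 1.00000 - 0.13042 + 0.00301 - 0.00001 + 0.00000 - 0.00000 + 0.00000
= 0.87258.

0.8726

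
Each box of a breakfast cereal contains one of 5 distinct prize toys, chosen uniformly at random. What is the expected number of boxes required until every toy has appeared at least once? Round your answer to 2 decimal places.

11.42

Split into phases: going from k distinct to k+1 distinct takes on average 5/(5-k) boxes.
E[T] = 5/5 + 5/4 + 5/3 + 5/2 + 5/1 = 5·H_{5}.
H_{5} = 2.283, so E[T] = 11.417.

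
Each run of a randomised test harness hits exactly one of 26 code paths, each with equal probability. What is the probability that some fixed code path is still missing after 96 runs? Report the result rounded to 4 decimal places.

0.0232

On each run the fixed code path fails to appear with probability 25/26.
P(still missing after 96) = (25/26)^96 = 0.02316.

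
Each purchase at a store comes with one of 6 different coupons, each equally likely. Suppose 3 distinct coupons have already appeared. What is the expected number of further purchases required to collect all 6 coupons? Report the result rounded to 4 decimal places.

11.0000

From k distinct to k+1 distinct takes on average 6/(6-k) purchases.
Sum over k = 3,...,5: E = 6/3 + 6/2 + 6/1 = 11.00000.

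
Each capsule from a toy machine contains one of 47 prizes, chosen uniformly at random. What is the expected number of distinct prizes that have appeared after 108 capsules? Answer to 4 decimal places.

For each prize, P(seen in 108 capsules) = 1 - (46/47)^108 = 0.90199.
By linearity of expectation, E[distinct seen] = 47·(1 - (46/47)^108) = 42.39346.

42.3935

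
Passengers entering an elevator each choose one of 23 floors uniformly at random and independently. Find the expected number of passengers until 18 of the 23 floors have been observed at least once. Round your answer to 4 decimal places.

33.3720

With k distinct floors already seen, the next new one arrives after an expected 23/(23-k) passengers.
Sum over k = 0,...,17: E = 23/23 + 23/22 + 23/21 + ... + 23/7 + 23/6 = 33.37204.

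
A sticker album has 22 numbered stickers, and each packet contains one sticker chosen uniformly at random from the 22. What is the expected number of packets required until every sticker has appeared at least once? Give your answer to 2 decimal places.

The wait to go from k to k+1 distinct stickers is geometric with mean 22/(22-k).
E[T] = 22/22 + 22/21 + 22/20 + ... + 22/2 + 22/1 = 22·H_{22}.
H_{22} = 3.691, so E[T] = 81.198.

81.20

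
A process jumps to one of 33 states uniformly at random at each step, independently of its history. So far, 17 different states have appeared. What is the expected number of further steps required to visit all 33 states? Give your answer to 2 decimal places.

111.56

With k distinct states already seen, the next new one takes an expected 33/(33-k) steps.
Sum over k = 17,...,32: E = 33/16 + 33/15 + 33/14 + ... + 33/2 + 33/1 = 111.564.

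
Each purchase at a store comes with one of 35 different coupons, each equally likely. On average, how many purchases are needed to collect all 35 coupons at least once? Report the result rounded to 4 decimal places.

145.1373

After k distinct coupons have appeared, the next purchase gives a new one with probability (35-k)/35, so the expected wait for the (k+1)-th is 35/(35-k).
E[T] = 35/35 + 35/34 + 35/33 + ... + 35/2 + 35/1 = 35·H_{35}.
H_{35} = 4.14678, so E[T] = 145.13735.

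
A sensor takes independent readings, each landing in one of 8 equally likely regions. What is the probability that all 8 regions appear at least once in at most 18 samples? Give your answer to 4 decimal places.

0.4231

By inclusion–exclusion over which regions are missing,
P(all seen) = Σ_{j=0}^{8} (-1)^j C(8,j)((8-j)/8)^18
= 1.00000 - 0.72316 + 0.15786 - 0.01186 + 0.00027 - 0.00000 + 0.00000 - 0.00000 + 0.00000
= 0.42310.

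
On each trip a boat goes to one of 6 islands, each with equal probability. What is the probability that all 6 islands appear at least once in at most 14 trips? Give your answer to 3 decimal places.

0.583

By inclusion–exclusion over which islands are missing,
P(all seen) = Σ_{j=0}^{6} (-1)^j C(6,j)((6-j)/6)^14
= 1.0000 - 0.4673 + 0.0514 - 0.0012 + 0.0000 - 0.0000 + 0.0000
= 0.5828.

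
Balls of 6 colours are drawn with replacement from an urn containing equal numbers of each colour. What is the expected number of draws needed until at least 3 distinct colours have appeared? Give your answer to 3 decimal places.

3.700

Going from k to k+1 distinct takes a geometric number of draws with mean 6/(6-k).
Sum over k = 0,...,2: E = 6/6 + 6/5 + 6/4 = 3.7000.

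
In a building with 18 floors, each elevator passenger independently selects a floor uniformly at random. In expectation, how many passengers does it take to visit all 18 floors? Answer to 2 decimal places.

62.91

Split into phases: going from k distinct to k+1 distinct takes on average 18/(18-k) passengers.
E[T] = 18/18 + 18/17 + 18/16 + ... + 18/2 + 18/1 = 18·H_{18}.
H_{18} = 3.495, so E[T] = 62.912.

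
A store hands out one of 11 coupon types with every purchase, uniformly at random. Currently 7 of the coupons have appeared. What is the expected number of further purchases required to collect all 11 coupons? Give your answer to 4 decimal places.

22.9167

The wait to go from k to k+1 distinct coupons is geometric with mean 11/(11-k).
Sum over k = 7,...,10: E = 11/4 + 11/3 + 11/2 + 11/1 = 22.91667.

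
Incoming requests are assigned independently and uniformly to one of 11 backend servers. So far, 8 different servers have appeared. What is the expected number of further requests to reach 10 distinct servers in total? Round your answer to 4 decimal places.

The wait to go from k to k+1 distinct servers is geometric with mean 11/(11-k).
Sum over k = 8,...,9: E = 11/3 + 11/2 = 9.16667.

9.1667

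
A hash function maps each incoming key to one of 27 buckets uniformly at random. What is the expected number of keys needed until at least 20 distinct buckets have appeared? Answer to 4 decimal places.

With k distinct buckets already seen, the next new one arrives after an expected 27/(27-k) keys.
Sum over k = 0,...,19: E = 27/27 + 27/26 + 27/25 + ... + 27/9 + 27/8 = 35.06219.

35.0622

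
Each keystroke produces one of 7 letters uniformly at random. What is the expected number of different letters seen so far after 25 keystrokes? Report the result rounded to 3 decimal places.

For each letter, P(seen in 25 keystrokes) = 1 - (6/7)^25 = 0.9788.
By linearity of expectation, E[distinct seen] = 7·(1 - (6/7)^25) = 6.8516.

6.852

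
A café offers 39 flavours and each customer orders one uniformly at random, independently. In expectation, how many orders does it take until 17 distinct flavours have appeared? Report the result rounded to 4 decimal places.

21.9465

With k distinct flavours already seen, the next new one arrives after an expected 39/(39-k) orders.
Sum over k = 0,...,16: E = 39/39 + 39/38 + 39/37 + ... + 39/24 + 39/23 = 21.94646.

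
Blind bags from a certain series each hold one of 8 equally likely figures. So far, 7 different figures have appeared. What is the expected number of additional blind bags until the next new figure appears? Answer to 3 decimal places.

8.000

The number of blind bags until the next new figure is geometric with success probability 1/8, so its mean is 8/1.
E = 8/1 = 8.0000.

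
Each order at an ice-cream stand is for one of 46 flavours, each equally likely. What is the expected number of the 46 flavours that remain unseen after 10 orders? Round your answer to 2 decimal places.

For each flavour, P(unseen after 10) = (45/46)^10 = 0.803.
By linearity of expectation, E[unseen] = 46·(45/46)^10 = 36.924.

36.92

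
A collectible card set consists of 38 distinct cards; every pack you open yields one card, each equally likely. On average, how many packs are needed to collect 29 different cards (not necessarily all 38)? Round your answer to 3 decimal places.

53.159

Going from k to k+1 distinct takes a geometric number of packs with mean 38/(38-k).
Sum over k = 0,...,28: E = 38/38 + 38/37 + 38/36 + ... + 38/11 + 38/10 = 53.1595.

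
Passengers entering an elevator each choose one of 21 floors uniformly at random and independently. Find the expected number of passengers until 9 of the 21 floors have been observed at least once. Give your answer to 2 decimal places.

11.39

Going from k to k+1 distinct takes a geometric number of passengers with mean 21/(21-k).
Sum over k = 0,...,8: E = 21/21 + 21/20 + 21/19 + ... + 21/14 + 21/13 = 11.385.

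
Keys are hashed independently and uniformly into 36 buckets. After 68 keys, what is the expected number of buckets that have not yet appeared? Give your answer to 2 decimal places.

5.30

For each bucket, P(unseen after 68) = (35/36)^68 = 0.147.
By linearity of expectation, E[unseen] = 36·(35/36)^68 = 5.301.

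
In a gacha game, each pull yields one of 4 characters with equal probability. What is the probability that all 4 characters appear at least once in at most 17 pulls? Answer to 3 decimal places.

Let A_i be the event that character i is missing after 17 pulls. By inclusion–exclusion on the A_i,
P(all seen) = Σ_{j=0}^{4} (-1)^j C(4,j)((4-j)/4)^17
= 1.0000 - 0.0301 + 0.0000 - 0.0000 + 0.0000
= 0.9700.

0.970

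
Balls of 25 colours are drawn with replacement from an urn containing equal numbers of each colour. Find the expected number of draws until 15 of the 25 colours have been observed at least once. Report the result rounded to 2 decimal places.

22.17

Going from k to k+1 distinct takes a geometric number of draws with mean 25/(25-k).
Sum over k = 0,...,14: E = 25/25 + 25/24 + 25/23 + ... + 25/12 + 25/11 = 22.175.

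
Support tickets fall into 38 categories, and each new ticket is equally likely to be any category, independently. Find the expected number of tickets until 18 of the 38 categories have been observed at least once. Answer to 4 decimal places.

Going from k to k+1 distinct takes a geometric number of tickets with mean 38/(38-k).
Sum over k = 0,...,17: E = 38/38 + 38/37 + 38/36 + ... + 38/22 + 38/21 = 23.94617.

23.9462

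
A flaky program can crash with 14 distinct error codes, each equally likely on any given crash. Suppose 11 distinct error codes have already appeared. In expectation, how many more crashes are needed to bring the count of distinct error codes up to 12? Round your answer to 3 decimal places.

4.667

With k distinct error codes already seen, the next new one takes an expected 14/(14-k) crashes.
Only the k = 11 term is needed: E = 14/3 = 4.6667.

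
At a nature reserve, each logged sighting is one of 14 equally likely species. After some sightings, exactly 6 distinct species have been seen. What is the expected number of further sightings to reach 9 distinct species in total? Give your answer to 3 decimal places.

The wait to go from k to k+1 distinct species is geometric with mean 14/(14-k).
Sum over k = 6,...,8: E = 14/8 + 14/7 + 14/6 = 6.0833.

6.083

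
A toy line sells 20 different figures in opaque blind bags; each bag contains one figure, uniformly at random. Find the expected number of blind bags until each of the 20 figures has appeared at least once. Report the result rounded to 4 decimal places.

After k distinct figures have appeared, the next blind bag gives a new one with probability (20-k)/20, so the expected wait for the (k+1)-th is 20/(20-k).
E[T] = 20/20 + 20/19 + 20/18 + ... + 20/2 + 20/1 = 20·H_{20}.
H_{20} = 3.59774, so E[T] = 71.95479.

71.9548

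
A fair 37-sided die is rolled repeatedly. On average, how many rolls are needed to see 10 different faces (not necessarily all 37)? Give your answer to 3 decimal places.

Going from k to k+1 distinct takes a geometric number of rolls with mean 37/(37-k).
Sum over k = 0,...,9: E = 37/37 + 37/36 + 37/35 + ... + 37/29 + 37/28 = 11.4748.

11.475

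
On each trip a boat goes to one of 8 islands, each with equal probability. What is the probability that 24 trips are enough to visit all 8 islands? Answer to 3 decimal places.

0.703

By inclusion–exclusion over which islands are missing,
P(all seen) = Σ_{j=0}^{8} (-1)^j C(8,j)((8-j)/8)^24
= 1.0000 - 0.3246 + 0.0281 - 0.0007 + 0.0000 - 0.0000 + 0.0000 - 0.0000 + 0.0000
= 0.7028.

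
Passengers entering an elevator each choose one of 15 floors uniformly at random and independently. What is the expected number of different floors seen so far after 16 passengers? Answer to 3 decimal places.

For each floor, P(seen in 16 passengers) = 1 - (14/15)^16 = 0.6684.
By linearity of expectation, E[distinct seen] = 15·(1 - (14/15)^16) = 10.0263.

10.026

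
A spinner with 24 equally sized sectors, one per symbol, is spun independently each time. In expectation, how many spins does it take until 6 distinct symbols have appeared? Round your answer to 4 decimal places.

With k distinct symbols already seen, the next new one arrives after an expected 24/(24-k) spins.
Sum over k = 0,...,5: E = 24/24 + 24/23 + 24/22 + 24/21 + 24/20 + 24/19 = 6.74040.

6.7404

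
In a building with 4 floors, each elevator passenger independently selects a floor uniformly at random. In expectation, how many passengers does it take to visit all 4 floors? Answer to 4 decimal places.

Split into phases: going from k distinct to k+1 distinct takes on average 4/(4-k) passengers.
E[T] = 4/4 + 4/3 + 4/2 + 4/1 = 4·H_{4}.
H_{4} = 2.08333, so E[T] = 8.33333.

8.3333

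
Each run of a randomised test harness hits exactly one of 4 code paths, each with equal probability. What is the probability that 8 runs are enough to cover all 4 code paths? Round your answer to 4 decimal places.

0.6229

Let A_i be the event that code path i is missing after 8 runs. By inclusion–exclusion on the A_i,
P(all seen) = Σ_{j=0}^{4} (-1)^j C(4,j)((4-j)/4)^8
= 1.00000 - 0.40045 + 0.02344 - 0.00006 + 0.00000
= 0.62292.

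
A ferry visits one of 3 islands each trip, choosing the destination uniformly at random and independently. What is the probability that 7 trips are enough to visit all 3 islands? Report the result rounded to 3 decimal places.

Let A_i be the event that island i is missing after 7 trips. By inclusion–exclusion on the A_i,
P(all seen) = Σ_{j=0}^{3} (-1)^j C(3,j)((3-j)/3)^7
= 1.0000 - 0.1756 + 0.0014 - 0.0000
= 0.8258.

0.826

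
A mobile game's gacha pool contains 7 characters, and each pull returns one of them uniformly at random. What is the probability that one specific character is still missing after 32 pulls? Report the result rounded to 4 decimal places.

Each pull misses the fixed character with probability (7-1)/7 = 6/7, independently.
P(still missing after 32) = (6/7)^32 = 0.00721.

0.0072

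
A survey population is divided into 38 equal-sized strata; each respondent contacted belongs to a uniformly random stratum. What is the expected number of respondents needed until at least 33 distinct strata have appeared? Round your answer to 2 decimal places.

Going from k to k+1 distinct takes a geometric number of respondents with mean 38/(38-k).
Sum over k = 0,...,32: E = 38/38 + 38/37 + 38/36 + ... + 38/7 + 38/6 = 73.894.

73.89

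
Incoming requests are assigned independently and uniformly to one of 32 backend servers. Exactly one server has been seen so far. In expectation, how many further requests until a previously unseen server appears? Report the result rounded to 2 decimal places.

The number of requests until the next new server is geometric with success probability 31/32, so its mean is 32/31.
E = 32/31 = 1.032.

1.03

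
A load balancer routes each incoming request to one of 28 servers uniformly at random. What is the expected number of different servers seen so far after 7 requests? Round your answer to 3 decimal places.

6.293

For each server, P(seen in 7 requests) = 1 - (27/28)^7 = 0.2248.
By linearity of expectation, E[distinct seen] = 28·(1 - (27/28)^7) = 6.2931.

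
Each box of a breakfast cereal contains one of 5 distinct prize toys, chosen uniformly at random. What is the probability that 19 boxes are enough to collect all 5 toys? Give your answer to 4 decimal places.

0.9286

Let A_i be the event that toy i is missing after 19 boxes. By inclusion–exclusion on the A_i,
P(all seen) = Σ_{j=0}^{5} (-1)^j C(5,j)((5-j)/5)^19
= 1.00000 - 0.07206 + 0.00061 - 0.00000 + 0.00000 - 0.00000
= 0.92855.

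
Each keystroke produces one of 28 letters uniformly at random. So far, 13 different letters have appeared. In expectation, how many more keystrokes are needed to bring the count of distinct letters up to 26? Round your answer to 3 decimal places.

50.910

The wait to go from k to k+1 distinct letters is geometric with mean 28/(28-k).
Sum over k = 13,...,25: E = 28/15 + 28/14 + 28/13 + ... + 28/4 + 28/3 = 50.9104.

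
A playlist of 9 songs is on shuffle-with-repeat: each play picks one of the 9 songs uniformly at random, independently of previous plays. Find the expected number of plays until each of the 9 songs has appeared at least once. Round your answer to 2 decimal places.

The wait to go from k to k+1 distinct songs is geometric with mean 9/(9-k).
E[T] = 9/9 + 9/8 + 9/7 + ... + 9/2 + 9/1 = 9·H_{9}.
H_{9} = 2.829, so E[T] = 25.461.

25.46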